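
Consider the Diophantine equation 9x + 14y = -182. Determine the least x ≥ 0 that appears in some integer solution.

0

gcd(14, 9):
  14 = 1·9 + 5
  9 = 1·5 + 4
  5 = 1·4 + 1
  4 = 4·1
so gcd(14, 9) = 1.
1 divides -182, so solutions exist.
Back-substitute for Bézout coefficients:
  1 = 5 - 1·4
  ... = 9·(-3) + 14·(2)
Scale by -182/1 = -182: (x₀, y₀) = (546, -364).
General solution: x = 546 + 14t, y = -364 - 9t for integer t.
x ≥ 0: smallest is 546 mod 14 = 0 (at t = -39), with y = -13.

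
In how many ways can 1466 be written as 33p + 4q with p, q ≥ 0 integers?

gcd(33, 4) = 1.
By Bézout, 33×(1) + 4×(-8) = 1.
One solution: (2, 350).
General: p = 2 + 4t, q = 350 - 33t.
p ≥ 0 ⇒ t ≥ 0; q ≥ 0 ⇒ t ≤ 10. So t ∈ [0, 10]: 11 solutions.

11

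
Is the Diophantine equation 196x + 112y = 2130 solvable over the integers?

no

gcd(196, 112) = 28.
28 does not divide 2130 (remainder 2), so no integer solutions.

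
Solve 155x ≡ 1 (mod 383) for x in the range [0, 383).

341

gcd(383, 155) = 1.
By Bézout, 155×(-42) + 383×(17) = 1.
So 155×-42 ≡ 1 (mod 383), and -42 mod 383 = 341.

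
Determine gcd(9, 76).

1

gcd(76, 9):
  76 = 8*9 + 4
  9 = 2*4 + 1
  4 = 4*1
so gcd(76, 9) = 1.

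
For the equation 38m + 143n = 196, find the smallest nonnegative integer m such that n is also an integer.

gcd(143, 38):
  143 = 3·38 + 29
  38 = 1·29 + 9
  29 = 3·9 + 2
  9 = 4·2 + 1
  2 = 2·1
so gcd(143, 38) = 1.
1 divides 196, so solutions exist.
Back-substitute for Bézout coefficients:
  1 = 9 - 4·2
  ... = 38·(64) + 143·(-17)
Scale by 196/1 = 196: (m₀, n₀) = (12544, -3332).
General solution: m = 12544 + 143t, n = -3332 - 38t for integer t.
m ≥ 0: smallest is 12544 mod 143 = 103 (at t = -87), with n = -26.

103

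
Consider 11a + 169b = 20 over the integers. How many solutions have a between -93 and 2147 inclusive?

14

gcd(169, 11) = 1  (169 = 15×11 + 4, 11 = 2×4 + 3, 4 = 1×3 + 1, 3 = 3×1).
Back-substituting, 11×(-46) + 169×(3) = 1.
Scale by 20: particular solution (-920, 60); reduce a mod 169: (94, -6).
General solution: a = 94 + 169t, b = -6 - 11t for integer t.
-93 ≤ 94 + 169t ≤ 2147 gives t ∈ [-1, 12], which is 14 values.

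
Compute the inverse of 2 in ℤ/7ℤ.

gcd(7, 2):
  7 = 3*2 + 1
  2 = 2*1
so gcd(7, 2) = 1.
Back-substitute for Bézout coefficients:
  1 = 7 - 3*2
  ... = 2*(-3) + 7*(1)
So 2*-3 ≡ 1 (mod 7), and -3 mod 7 = 4.

4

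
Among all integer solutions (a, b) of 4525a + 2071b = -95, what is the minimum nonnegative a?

gcd(4525, 2071) = 1  (4525 = 2*2071 + 383, 2071 = 5*383 + 156, 383 = 2*156 + 71, 156 = 2*71 + 14, 71 = 5*14 + 1, 14 = 14*1).
1 divides -95, so solutions exist.
Back-substituting, 4525*(146) + 2071*(-319) = 1.
Scale by -95/1 = -95: (a₀, b₀) = (-13870, 30305).
General solution: a = -13870 + 2071t, b = 30305 - 4525t for integer t.
a ≥ 0: smallest is -13870 mod 2071 = 627 (at t = 7), with b = -1370.

627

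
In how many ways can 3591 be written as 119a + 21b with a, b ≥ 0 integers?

gcd(119, 21) = 7  (119 = 5·21 + 14, 21 = 1·14 + 7, 14 = 2·7).
Back-substituting, 119·(-1) + 21·(6) = 7.
Scale by 513: one solution is (-513, 3078). Reduce a mod 3: (0, 171).
General: a = 0 + 3t, b = 171 - 17t.
a ≥ 0 ⇒ t ≥ 0; b ≥ 0 ⇒ t ≤ 10. So t ∈ [0, 10]: 11 solutions.

11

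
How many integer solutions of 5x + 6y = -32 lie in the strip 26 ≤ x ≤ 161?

gcd(6, 5) = 1.
By Bézout, 5·(-1) + 6·(1) = 1.
Particular solution: (2, -7).
General solution: x = 2 + 6t, y = -7 - 5t for integer t.
26 ≤ 2 + 6t ≤ 161 gives t ∈ [4, 26], which is 23 values.

23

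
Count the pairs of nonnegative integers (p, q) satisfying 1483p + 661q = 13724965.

gcd(1483, 661):
  1483 = 2*661 + 161
  661 = 4*161 + 17
  161 = 9*17 + 8
  17 = 2*8 + 1
  8 = 8*1
so gcd(1483, 661) = 1.
Back-substitute for Bézout coefficients:
  1 = 17 - 2*8
  ... = 1483*(-78) + 661*(175)
Scale by 13724965: one solution is (-1070547270, 2401868875). Reduce p mod 661: (398, 19871).
General: p = 398 + 661t, q = 19871 - 1483t.
p ≥ 0 ⇒ t ≥ 0; q ≥ 0 ⇒ t ≤ 13. So t ∈ [0, 13]: 14 solutions.

14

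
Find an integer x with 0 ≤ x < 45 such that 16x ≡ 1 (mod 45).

gcd(45, 16):
  45 = 2·16 + 13
  16 = 1·13 + 3
  13 = 4·3 + 1
  3 = 3·1
so gcd(45, 16) = 1.
Back-substitute for Bézout coefficients:
  1 = 13 - 4·3
  ... = 16·(-14) + 45·(5)
So 16·-14 ≡ 1 (mod 45), and -14 mod 45 = 31.

31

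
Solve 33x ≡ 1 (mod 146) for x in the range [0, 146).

31

gcd(146, 33) = 1  (146 = 4*33 + 14, 33 = 2*14 + 5, 14 = 2*5 + 4, 5 = 1*4 + 1, 4 = 4*1).
Back-substituting, 33*(31) + 146*(-7) = 1.
So 33*31 ≡ 1 (mod 146), and 31 mod 146 = 31.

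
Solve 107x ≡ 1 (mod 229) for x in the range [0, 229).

122

gcd(229, 107) = 1.
By Bézout, 107*(-107) + 229*(50) = 1.
So 107*-107 ≡ 1 (mod 229), and -107 mod 229 = 122.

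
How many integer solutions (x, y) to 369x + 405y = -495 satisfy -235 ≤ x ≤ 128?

8

gcd(405, 369) = 9  (405 = 1×369 + 36, 369 = 10×36 + 9, 36 = 4×9).
Back-substituting, 369×(11) + 405×(-10) = 9.
Scale by -55: particular solution (-605, 550); reduce x mod 45: (25, -24).
General solution: x = 25 + 45t, y = -24 - 41t for integer t.
-235 ≤ 25 + 45t ≤ 128 gives t ∈ [-5, 2], which is 8 values.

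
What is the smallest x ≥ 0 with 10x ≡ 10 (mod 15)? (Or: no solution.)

1

gcd(15, 10):
  15 = 1×10 + 5
  10 = 2×5
so gcd(15, 10) = 5.
5 divides 10, so solutions exist.
Back-substitute for Bézout coefficients:
  5 = 15 - 1×10
  ... = 10×(-1) + 15×(1)
So 10×(-1) ≡ 5 (mod 15); multiply by 2: x ≡ -2 (mod 3).
Smallest nonnegative: x = -2 mod 3 = 1.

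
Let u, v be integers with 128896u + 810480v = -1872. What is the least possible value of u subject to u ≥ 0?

30603

gcd(810480, 128896) = 16.
16 divides -1872, so solutions exist.
By Bézout, 128896*(-5024) + 810480*(799) = 16.
Scale by -1872/16 = -117: (u₀, v₀) = (587808, -93483).
General solution: u = 587808 + 50655t, v = -93483 - 8056t for integer t.
u ≥ 0: smallest is 587808 mod 50655 = 30603 (at t = -11), with v = -4867.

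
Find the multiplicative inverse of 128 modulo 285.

167

gcd(285, 128) = 1.
By Bézout, 128*(-118) + 285*(53) = 1.
So 128*-118 ≡ 1 (mod 285), and -118 mod 285 = 167.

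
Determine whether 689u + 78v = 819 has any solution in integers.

yes

gcd(689, 78) = 13.
13 divides 819, so integer solutions exist.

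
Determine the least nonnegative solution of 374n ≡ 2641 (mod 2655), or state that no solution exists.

gcd(2655, 374) = 1.
1 divides 2641, so solutions exist.
By Bézout, 374×(-646) + 2655×(91) = 1.
So 374×(-646) ≡ 1 (mod 2655); multiply by 2641: n ≡ -1706086 (mod 2655).
Smallest nonnegative: n = -1706086 mod 2655 = 1079.

1079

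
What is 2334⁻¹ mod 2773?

gcd(2773, 2334) = 1  (2773 = 1·2334 + 439, 2334 = 5·439 + 139, 439 = 3·139 + 22, 139 = 6·22 + 7, 22 = 3·7 + 1, 7 = 7·1).
Back-substituting, 2334·(-379) + 2773·(319) = 1.
So 2334·-379 ≡ 1 (mod 2773), and -379 mod 2773 = 2394.

2394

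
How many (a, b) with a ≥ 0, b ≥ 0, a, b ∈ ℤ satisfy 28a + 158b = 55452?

25

gcd(158, 28):
  158 = 5·28 + 18
  28 = 1·18 + 10
  18 = 1·10 + 8
  10 = 1·8 + 2
  8 = 4·2
so gcd(158, 28) = 2.
Back-substitute for Bézout coefficients:
  2 = 10 - 1·8
  ... = 28·(17) + 158·(-3)
Scale by 27726: one solution is (471342, -83178). Reduce a mod 79: (28, 346).
General: a = 28 + 79t, b = 346 - 14t.
a ≥ 0 ⇒ t ≥ 0; b ≥ 0 ⇒ t ≤ 24. So t ∈ [0, 24]: 25 solutions.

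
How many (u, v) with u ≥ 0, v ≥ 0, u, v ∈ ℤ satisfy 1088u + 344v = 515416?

11

gcd(1088, 344):
  1088 = 3·344 + 56
  344 = 6·56 + 8
  56 = 7·8
so gcd(1088, 344) = 8.
Back-substitute for Bézout coefficients:
  8 = 344 - 6·56
  ... = 1088·(-6) + 344·(19)
Scale by 64427: one solution is (-386562, 1224113). Reduce u mod 43: (8, 1473).
General: u = 8 + 43t, v = 1473 - 136t.
u ≥ 0 ⇒ t ≥ 0; v ≥ 0 ⇒ t ≤ 10. So t ∈ [0, 10]: 11 solutions.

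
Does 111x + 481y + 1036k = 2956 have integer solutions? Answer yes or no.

no

gcd(481, 111) = 37.
gcd(37, 1036) = 37.
37 does not divide 2956 (remainder 33), so no integer solutions.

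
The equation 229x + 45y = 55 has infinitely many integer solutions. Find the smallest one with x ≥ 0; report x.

25

gcd(229, 45):
  229 = 5*45 + 4
  45 = 11*4 + 1
  4 = 4*1
so gcd(229, 45) = 1.
1 divides 55, so solutions exist.
Back-substitute for Bézout coefficients:
  1 = 45 - 11*4
  ... = 229*(-11) + 45*(56)
Scale by 55/1 = 55: (x₀, y₀) = (-605, 3080).
General solution: x = -605 + 45t, y = 3080 - 229t for integer t.
x ≥ 0: smallest is -605 mod 45 = 25 (at t = 14), with y = -126.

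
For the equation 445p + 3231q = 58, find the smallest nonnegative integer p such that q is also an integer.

1612

gcd(3231, 445) = 1  (3231 = 7·445 + 116, 445 = 3·116 + 97, 116 = 1·97 + 19, 97 = 5·19 + 2, 19 = 9·2 + 1, 2 = 2·1).
1 divides 58, so solutions exist.
Back-substituting, 445·(-1532) + 3231·(211) = 1.
Scale by 58/1 = 58: (p₀, q₀) = (-88856, 12238).
General solution: p = -88856 + 3231t, q = 12238 - 445t for integer t.
p ≥ 0: smallest is -88856 mod 3231 = 1612 (at t = 28), with q = -222.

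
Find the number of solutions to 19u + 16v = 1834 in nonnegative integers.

6

gcd(19, 16) = 1  (19 = 1×16 + 3, 16 = 5×3 + 1, 3 = 3×1).
Back-substituting, 19×(-5) + 16×(6) = 1.
Scale by 1834: one solution is (-9170, 11004). Reduce u mod 16: (14, 98).
General: u = 14 + 16t, v = 98 - 19t.
u ≥ 0 ⇒ t ≥ 0; v ≥ 0 ⇒ t ≤ 5. So t ∈ [0, 5]: 6 solutions.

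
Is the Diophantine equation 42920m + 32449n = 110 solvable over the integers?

gcd(42920, 32449) = 37  (42920 = 1×32449 + 10471, 32449 = 3×10471 + 1036, 10471 = 10×1036 + 111, 1036 = 9×111 + 37, 111 = 3×37).
37 does not divide 110 (remainder 36), so no integer solutions.

no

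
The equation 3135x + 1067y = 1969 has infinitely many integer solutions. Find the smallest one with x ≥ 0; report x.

gcd(3135, 1067):
  3135 = 2*1067 + 1001
  1067 = 1*1001 + 66
  1001 = 15*66 + 11
  66 = 6*11
so gcd(3135, 1067) = 11.
11 divides 1969, so solutions exist.
Back-substitute for Bézout coefficients:
  11 = 1001 - 15*66
  ... = 3135*(16) + 1067*(-47)
Scale by 1969/11 = 179: (x₀, y₀) = (2864, -8413).
General solution: x = 2864 + 97t, y = -8413 - 285t for integer t.
x ≥ 0: smallest is 2864 mod 97 = 51 (at t = -29), with y = -148.

51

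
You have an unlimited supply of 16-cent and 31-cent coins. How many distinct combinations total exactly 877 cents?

Need nonnegative integers with 16j + 31k = 877.
gcd(16, 31) = 1, and 16·(2) + 31·(-1) = 1.
So (j₀, k₀) = (1754, -877); general j = 1754 + 31t, k = -877 - 16t.
j ≥ 0 ⇒ t ≥ -56; k ≥ 0 ⇒ t ≤ -55. That's 2 values of t.

2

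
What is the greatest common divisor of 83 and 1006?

gcd(1006, 83) = 1  (1006 = 12*83 + 10, 83 = 8*10 + 3, 10 = 3*3 + 1, 3 = 3*1).

1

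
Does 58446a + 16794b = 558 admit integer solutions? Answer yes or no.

gcd(58446, 16794):
  58446 = 3×16794 + 8064
  16794 = 2×8064 + 666
  8064 = 12×666 + 72
  666 = 9×72 + 18
  72 = 4×18
so gcd(58446, 16794) = 18.
18 divides 558, so integer solutions exist.

yes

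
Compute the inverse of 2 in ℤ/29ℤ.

gcd(29, 2) = 1.
By Bézout, 2×(-14) + 29×(1) = 1.
So 2×-14 ≡ 1 (mod 29), and -14 mod 29 = 15.

15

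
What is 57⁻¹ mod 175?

gcd(175, 57):
  175 = 3*57 + 4
  57 = 14*4 + 1
  4 = 4*1
so gcd(175, 57) = 1.
Back-substitute for Bézout coefficients:
  1 = 57 - 14*4
  ... = 57*(43) + 175*(-14)
So 57*43 ≡ 1 (mod 175), and 43 mod 175 = 43.

43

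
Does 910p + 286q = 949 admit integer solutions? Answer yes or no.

gcd(910, 286) = 26.
26 does not divide 949 (remainder 13), so no integer solutions.

no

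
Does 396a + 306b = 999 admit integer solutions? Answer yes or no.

no

gcd(396, 306) = 18  (396 = 1×306 + 90, 306 = 3×90 + 36, 90 = 2×36 + 18, 36 = 2×18).
18 does not divide 999 (remainder 9), so no integer solutions.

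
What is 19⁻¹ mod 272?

gcd(272, 19) = 1.
By Bézout, 19×(43) + 272×(-3) = 1.
So 19×43 ≡ 1 (mod 272), and 43 mod 272 = 43.

43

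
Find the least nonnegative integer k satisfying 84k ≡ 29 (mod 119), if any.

gcd(119, 84) = 7  (119 = 1·84 + 35, 84 = 2·35 + 14, 35 = 2·14 + 7, 14 = 2·7).
7 does not divide 29, so the congruence has no solution.

no solution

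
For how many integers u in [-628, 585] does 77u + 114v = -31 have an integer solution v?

gcd(114, 77) = 1  (114 = 1*77 + 37, 77 = 2*37 + 3, 37 = 12*3 + 1, 3 = 3*1).
Back-substituting, 77*(-37) + 114*(25) = 1.
Scale by -31: particular solution (1147, -775); reduce u mod 114: (7, -5).
General solution: u = 7 + 114t, v = -5 - 77t for integer t.
-628 ≤ 7 + 114t ≤ 585 gives t ∈ [-5, 5], which is 11 values.

11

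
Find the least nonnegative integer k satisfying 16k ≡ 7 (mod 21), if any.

gcd(21, 16):
  21 = 1*16 + 5
  16 = 3*5 + 1
  5 = 5*1
so gcd(21, 16) = 1.
1 divides 7, so solutions exist.
Back-substitute for Bézout coefficients:
  1 = 16 - 3*5
  ... = 16*(4) + 21*(-3)
So 16*(4) ≡ 1 (mod 21); multiply by 7: k ≡ 28 (mod 21).
Smallest nonnegative: k = 28 mod 21 = 7.

7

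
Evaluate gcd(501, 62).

1

gcd(501, 62):
  501 = 8·62 + 5
  62 = 12·5 + 2
  5 = 2·2 + 1
  2 = 2·1
so gcd(501, 62) = 1.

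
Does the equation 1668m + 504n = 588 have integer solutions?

yes

gcd(1668, 504) = 12  (1668 = 3·504 + 156, 504 = 3·156 + 36, 156 = 4·36 + 12, 36 = 3·12).
12 divides 588, so integer solutions exist.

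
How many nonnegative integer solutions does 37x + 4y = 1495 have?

gcd(37, 4) = 1  (37 = 9·4 + 1, 4 = 4·1).
Back-substituting, 37·(1) + 4·(-9) = 1.
Scale by 1495: one solution is (1495, -13455). Reduce x mod 4: (3, 346).
General: x = 3 + 4t, y = 346 - 37t.
x ≥ 0 ⇒ t ≥ 0; y ≥ 0 ⇒ t ≤ 9. So t ∈ [0, 9]: 10 solutions.

10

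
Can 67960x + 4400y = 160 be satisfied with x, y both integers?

gcd(67960, 4400) = 40.
40 divides 160, so integer solutions exist.

yes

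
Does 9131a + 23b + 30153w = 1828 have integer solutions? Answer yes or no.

no

gcd(9131, 23) = 23  (9131 = 397*23).
gcd(23, 30153) = 23.
23 does not divide 1828 (remainder 11), so no integer solutions.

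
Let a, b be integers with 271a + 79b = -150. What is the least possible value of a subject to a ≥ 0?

gcd(271, 79) = 1  (271 = 3×79 + 34, 79 = 2×34 + 11, 34 = 3×11 + 1, 11 = 11×1).
1 divides -150, so solutions exist.
Back-substituting, 271×(7) + 79×(-24) = 1.
Scale by -150/1 = -150: (a₀, b₀) = (-1050, 3600).
General solution: a = -1050 + 79t, b = 3600 - 271t for integer t.
a ≥ 0: smallest is -1050 mod 79 = 56 (at t = 14), with b = -194.

56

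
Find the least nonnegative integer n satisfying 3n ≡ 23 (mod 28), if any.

17

gcd(28, 3):
  28 = 9*3 + 1
  3 = 3*1
so gcd(28, 3) = 1.
1 divides 23, so solutions exist.
Back-substitute for Bézout coefficients:
  1 = 28 - 9*3
  ... = 3*(-9) + 28*(1)
So 3*(-9) ≡ 1 (mod 28); multiply by 23: n ≡ -207 (mod 28).
Smallest nonnegative: n = -207 mod 28 = 17.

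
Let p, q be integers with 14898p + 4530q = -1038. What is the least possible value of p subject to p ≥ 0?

gcd(14898, 4530) = 6.
6 divides -1038, so solutions exist.
By Bézout, 14898×(142) + 4530×(-467) = 6.
Scale by -1038/6 = -173: (p₀, q₀) = (-24566, 80791).
General solution: p = -24566 + 755t, q = 80791 - 2483t for integer t.
p ≥ 0: smallest is -24566 mod 755 = 349 (at t = 33), with q = -1148.

349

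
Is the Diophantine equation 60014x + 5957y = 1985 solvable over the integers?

no

gcd(60014, 5957) = 37  (60014 = 10×5957 + 444, 5957 = 13×444 + 185, 444 = 2×185 + 74, 185 = 2×74 + 37, 74 = 2×37).
37 does not divide 1985 (remainder 24), so no integer solutions.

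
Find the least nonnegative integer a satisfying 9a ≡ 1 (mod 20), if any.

9

gcd(20, 9) = 1.
1 divides 1, so solutions exist.
By Bézout, 9·(9) + 20·(-4) = 1.
So 9·(9) ≡ 1 (mod 20); multiply by 1: a ≡ 9 (mod 20).
Smallest nonnegative: a = 9 mod 20 = 9.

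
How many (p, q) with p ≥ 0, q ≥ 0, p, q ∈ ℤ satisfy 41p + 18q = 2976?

4

gcd(41, 18):
  41 = 2*18 + 5
  18 = 3*5 + 3
  5 = 1*3 + 2
  3 = 1*2 + 1
  2 = 2*1
so gcd(41, 18) = 1.
Back-substitute for Bézout coefficients:
  1 = 3 - 1*2
  ... = 41*(-7) + 18*(16)
Scale by 2976: one solution is (-20832, 47616). Reduce p mod 18: (12, 138).
General: p = 12 + 18t, q = 138 - 41t.
p ≥ 0 ⇒ t ≥ 0; q ≥ 0 ⇒ t ≤ 3. So t ∈ [0, 3]: 4 solutions.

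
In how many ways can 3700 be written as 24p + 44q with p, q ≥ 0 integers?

14

gcd(44, 24):
  44 = 1*24 + 20
  24 = 1*20 + 4
  20 = 5*4
so gcd(44, 24) = 4.
Back-substitute for Bézout coefficients:
  4 = 24 - 1*20
  ... = 24*(2) + 44*(-1)
Scale by 925: one solution is (1850, -925). Reduce p mod 11: (2, 83).
General: p = 2 + 11t, q = 83 - 6t.
p ≥ 0 ⇒ t ≥ 0; q ≥ 0 ⇒ t ≤ 13. So t ∈ [0, 13]: 14 solutions.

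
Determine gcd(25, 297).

1

gcd(297, 25):
  297 = 11×25 + 22
  25 = 1×22 + 3
  22 = 7×3 + 1
  3 = 3×1
so gcd(297, 25) = 1.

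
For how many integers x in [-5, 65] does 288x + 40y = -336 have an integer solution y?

gcd(288, 40):
  288 = 7*40 + 8
  40 = 5*8
so gcd(288, 40) = 8.
Back-substitute for Bézout coefficients:
  8 = 288 - 7*40
  ... = 288*(1) + 40*(-7)
Scale by -42: particular solution (-42, 294); reduce x mod 5: (3, -30).
General solution: x = 3 + 5t, y = -30 - 36t for integer t.
-5 ≤ 3 + 5t ≤ 65 gives t ∈ [-1, 12], which is 14 values.

14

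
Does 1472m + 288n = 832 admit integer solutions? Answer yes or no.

gcd(1472, 288) = 32  (1472 = 5*288 + 32, 288 = 9*32).
32 divides 832, so integer solutions exist.

yes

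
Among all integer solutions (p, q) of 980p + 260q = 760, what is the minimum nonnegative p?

9

gcd(980, 260) = 20  (980 = 3×260 + 200, 260 = 1×200 + 60, 200 = 3×60 + 20, 60 = 3×20).
20 divides 760, so solutions exist.
Back-substituting, 980×(4) + 260×(-15) = 20.
Scale by 760/20 = 38: (p₀, q₀) = (152, -570).
General solution: p = 152 + 13t, q = -570 - 49t for integer t.
p ≥ 0: smallest is 152 mod 13 = 9 (at t = -11), with q = -31.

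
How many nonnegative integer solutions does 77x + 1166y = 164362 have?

20

gcd(1166, 77) = 11  (1166 = 15*77 + 11, 77 = 7*11).
Back-substituting, 77*(-15) + 1166*(1) = 11.
Scale by 14942: one solution is (-224130, 14942). Reduce x mod 106: (60, 137).
General: x = 60 + 106t, y = 137 - 7t.
x ≥ 0 ⇒ t ≥ 0; y ≥ 0 ⇒ t ≤ 19. So t ∈ [0, 19]: 20 solutions.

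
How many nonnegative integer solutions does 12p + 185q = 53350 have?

gcd(185, 12) = 1.
By Bézout, 12*(-77) + 185*(5) = 1.
One solution: (160, 278).
General: p = 160 + 185t, q = 278 - 12t.
p ≥ 0 ⇒ t ≥ 0; q ≥ 0 ⇒ t ≤ 23. So t ∈ [0, 23]: 24 solutions.

24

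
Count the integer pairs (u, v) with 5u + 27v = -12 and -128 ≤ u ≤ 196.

12

gcd(27, 5):
  27 = 5×5 + 2
  5 = 2×2 + 1
  2 = 2×1
so gcd(27, 5) = 1.
Back-substitute for Bézout coefficients:
  1 = 5 - 2×2
  ... = 5×(11) + 27×(-2)
Scale by -12: particular solution (-132, 24); reduce u mod 27: (3, -1).
General solution: u = 3 + 27t, v = -1 - 5t for integer t.
-128 ≤ 3 + 27t ≤ 196 gives t ∈ [-4, 7], which is 12 values.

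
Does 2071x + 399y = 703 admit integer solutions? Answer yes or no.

yes

gcd(2071, 399) = 19  (2071 = 5·399 + 76, 399 = 5·76 + 19, 76 = 4·19).
19 divides 703, so integer solutions exist.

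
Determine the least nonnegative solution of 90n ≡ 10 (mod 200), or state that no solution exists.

gcd(200, 90) = 10  (200 = 2*90 + 20, 90 = 4*20 + 10, 20 = 2*10).
10 divides 10, so solutions exist.
Back-substituting, 90*(9) + 200*(-4) = 10.
So 90*(9) ≡ 10 (mod 200); multiply by 1: n ≡ 9 (mod 20).
Smallest nonnegative: n = 9 mod 20 = 9.

9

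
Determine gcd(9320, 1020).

20

gcd(9320, 1020) = 20  (9320 = 9*1020 + 140, 1020 = 7*140 + 40, 140 = 3*40 + 20, 40 = 2*20).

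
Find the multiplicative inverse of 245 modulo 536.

gcd(536, 245) = 1  (536 = 2×245 + 46, 245 = 5×46 + 15, 46 = 3×15 + 1, 15 = 15×1).
Back-substituting, 245×(-35) + 536×(16) = 1.
So 245×-35 ≡ 1 (mod 536), and -35 mod 536 = 501.

501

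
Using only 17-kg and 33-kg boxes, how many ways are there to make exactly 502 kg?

1

Need nonnegative integers with 17j + 33k = 502.
gcd(17, 33) = 1, and 17·(2) + 33·(-1) = 1.
So (j₀, k₀) = (1004, -502); general j = 1004 + 33t, k = -502 - 17t.
j ≥ 0 ⇒ t ≥ -30; k ≥ 0 ⇒ t ≤ -30. That's 1 value of t.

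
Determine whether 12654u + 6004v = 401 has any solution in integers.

gcd(12654, 6004) = 38  (12654 = 2×6004 + 646, 6004 = 9×646 + 190, 646 = 3×190 + 76, 190 = 2×76 + 38, 76 = 2×38).
38 does not divide 401 (remainder 21), so no integer solutions.

no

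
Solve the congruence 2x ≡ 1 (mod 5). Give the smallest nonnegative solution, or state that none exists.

gcd(5, 2) = 1.
1 divides 1, so solutions exist.
By Bézout, 2*(-2) + 5*(1) = 1.
So 2*(-2) ≡ 1 (mod 5); multiply by 1: x ≡ -2 (mod 5).
Smallest nonnegative: x = -2 mod 5 = 3.

3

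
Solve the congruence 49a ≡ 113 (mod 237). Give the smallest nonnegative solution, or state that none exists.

41

gcd(237, 49) = 1  (237 = 4*49 + 41, 49 = 1*41 + 8, 41 = 5*8 + 1, 8 = 8*1).
1 divides 113, so solutions exist.
Back-substituting, 49*(-29) + 237*(6) = 1.
So 49*(-29) ≡ 1 (mod 237); multiply by 113: a ≡ -3277 (mod 237).
Smallest nonnegative: a = -3277 mod 237 = 41.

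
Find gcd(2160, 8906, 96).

2

gcd(8906, 2160):
  8906 = 4*2160 + 266
  2160 = 8*266 + 32
  266 = 8*32 + 10
  32 = 3*10 + 2
  10 = 5*2
so gcd(8906, 2160) = 2.
gcd(2, 96) = 2.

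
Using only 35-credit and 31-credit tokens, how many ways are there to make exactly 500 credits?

1

Need nonnegative integers with 35j + 31k = 500.
gcd(35, 31) = 1, and 35·(8) + 31·(-9) = 1.
So (j₀, k₀) = (4000, -4500); general j = 4000 + 31t, k = -4500 - 35t.
j ≥ 0 ⇒ t ≥ -129; k ≥ 0 ⇒ t ≤ -129. That's 1 value of t.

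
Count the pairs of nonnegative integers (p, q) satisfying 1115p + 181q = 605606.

gcd(1115, 181) = 1  (1115 = 6*181 + 29, 181 = 6*29 + 7, 29 = 4*7 + 1, 7 = 7*1).
Back-substituting, 1115*(25) + 181*(-154) = 1.
Scale by 605606: one solution is (15140150, -93263324). Reduce p mod 181: (43, 3081).
General: p = 43 + 181t, q = 3081 - 1115t.
p ≥ 0 ⇒ t ≥ 0; q ≥ 0 ⇒ t ≤ 2. So t ∈ [0, 2]: 3 solutions.

3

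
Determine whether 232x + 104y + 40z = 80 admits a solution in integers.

yes

gcd(232, 104) = 8.
gcd(8, 40) = 8.
8 divides 80, so integer solutions exist.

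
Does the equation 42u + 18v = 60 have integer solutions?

gcd(42, 18) = 6  (42 = 2×18 + 6, 18 = 3×6).
6 divides 60, so integer solutions exist.

yes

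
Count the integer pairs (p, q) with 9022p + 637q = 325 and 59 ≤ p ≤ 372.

6

gcd(9022, 637) = 13  (9022 = 14×637 + 104, 637 = 6×104 + 13, 104 = 8×13).
Back-substituting, 9022×(-6) + 637×(85) = 13.
Scale by 25: particular solution (-150, 2125); reduce p mod 49: (46, -651).
General solution: p = 46 + 49t, q = -651 - 694t for integer t.
59 ≤ 46 + 49t ≤ 372 gives t ∈ [1, 6], which is 6 values.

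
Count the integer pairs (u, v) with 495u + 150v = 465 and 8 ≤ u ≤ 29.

2

gcd(495, 150) = 15  (495 = 3·150 + 45, 150 = 3·45 + 15, 45 = 3·15).
Back-substituting, 495·(-3) + 150·(10) = 15.
Scale by 31: particular solution (-93, 310); reduce u mod 10: (7, -20).
General solution: u = 7 + 10t, v = -20 - 33t for integer t.
8 ≤ 7 + 10t ≤ 29 gives t ∈ [1, 2], which is 2 values.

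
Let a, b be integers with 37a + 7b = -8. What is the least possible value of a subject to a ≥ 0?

3

gcd(37, 7):
  37 = 5×7 + 2
  7 = 3×2 + 1
  2 = 2×1
so gcd(37, 7) = 1.
1 divides -8, so solutions exist.
Back-substitute for Bézout coefficients:
  1 = 7 - 3×2
  ... = 37×(-3) + 7×(16)
Scale by -8/1 = -8: (a₀, b₀) = (24, -128).
General solution: a = 24 + 7t, b = -128 - 37t for integer t.
a ≥ 0: smallest is 24 mod 7 = 3 (at t = -3), with b = -17.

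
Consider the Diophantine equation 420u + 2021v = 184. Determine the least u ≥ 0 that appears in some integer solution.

1521

gcd(2021, 420) = 1.
1 divides 184, so solutions exist.
By Bézout, 420×(-486) + 2021×(101) = 1.
Scale by 184/1 = 184: (u₀, v₀) = (-89424, 18584).
General solution: u = -89424 + 2021t, v = 18584 - 420t for integer t.
u ≥ 0: smallest is -89424 mod 2021 = 1521 (at t = 45), with v = -316.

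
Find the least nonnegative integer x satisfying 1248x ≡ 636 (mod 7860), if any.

gcd(7860, 1248) = 12  (7860 = 6×1248 + 372, 1248 = 3×372 + 132, 372 = 2×132 + 108, 132 = 1×108 + 24, 108 = 4×24 + 12, 24 = 2×12).
12 divides 636, so solutions exist.
Back-substituting, 1248×(-296) + 7860×(47) = 12.
So 1248×(-296) ≡ 12 (mod 7860); multiply by 53: x ≡ -15688 (mod 655).
Smallest nonnegative: x = -15688 mod 655 = 32.

32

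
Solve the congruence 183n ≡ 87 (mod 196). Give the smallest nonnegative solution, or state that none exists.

gcd(196, 183) = 1.
1 divides 87, so solutions exist.
By Bézout, 183*(15) + 196*(-14) = 1.
So 183*(15) ≡ 1 (mod 196); multiply by 87: n ≡ 1305 (mod 196).
Smallest nonnegative: n = 1305 mod 196 = 129.

129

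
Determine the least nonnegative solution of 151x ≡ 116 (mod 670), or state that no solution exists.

gcd(670, 151) = 1.
1 divides 116, so solutions exist.
By Bézout, 151×(71) + 670×(-16) = 1.
So 151×(71) ≡ 1 (mod 670); multiply by 116: x ≡ 8236 (mod 670).
Smallest nonnegative: x = 8236 mod 670 = 196.

196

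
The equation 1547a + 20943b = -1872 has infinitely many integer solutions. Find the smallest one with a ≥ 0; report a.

gcd(20943, 1547) = 13.
13 divides -1872, so solutions exist.
By Bézout, 1547·(176) + 20943·(-13) = 13.
Scale by -1872/13 = -144: (a₀, b₀) = (-25344, 1872).
General solution: a = -25344 + 1611t, b = 1872 - 119t for integer t.
a ≥ 0: smallest is -25344 mod 1611 = 432 (at t = 16), with b = -32.

432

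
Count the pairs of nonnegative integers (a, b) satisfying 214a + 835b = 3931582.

gcd(835, 214):
  835 = 3*214 + 193
  214 = 1*193 + 21
  193 = 9*21 + 4
  21 = 5*4 + 1
  4 = 4*1
so gcd(835, 214) = 1.
Back-substitute for Bézout coefficients:
  1 = 21 - 5*4
  ... = 214*(199) + 835*(-51)
Scale by 3931582: one solution is (782384818, -200510682). Reduce a mod 835: (673, 4536).
General: a = 673 + 835t, b = 4536 - 214t.
a ≥ 0 ⇒ t ≥ 0; b ≥ 0 ⇒ t ≤ 21. So t ∈ [0, 21]: 22 solutions.

22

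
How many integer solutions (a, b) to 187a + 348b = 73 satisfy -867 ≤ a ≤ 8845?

gcd(348, 187):
  348 = 1·187 + 161
  187 = 1·161 + 26
  161 = 6·26 + 5
  26 = 5·5 + 1
  5 = 5·1
so gcd(348, 187) = 1.
Back-substitute for Bézout coefficients:
  1 = 26 - 5·5
  ... = 187·(67) + 348·(-36)
Scale by 73: particular solution (4891, -2628); reduce a mod 348: (19, -10).
General solution: a = 19 + 348t, b = -10 - 187t for integer t.
-867 ≤ 19 + 348t ≤ 8845 gives t ∈ [-2, 25], which is 28 values.

28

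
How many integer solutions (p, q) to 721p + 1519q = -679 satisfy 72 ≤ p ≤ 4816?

22

gcd(1519, 721) = 7.
By Bézout, 721·(59) + 1519·(-28) = 7.
Particular solution: (136, -65).
General solution: p = 136 + 217t, q = -65 - 103t for integer t.
72 ≤ 136 + 217t ≤ 4816 gives t ∈ [0, 21], which is 22 values.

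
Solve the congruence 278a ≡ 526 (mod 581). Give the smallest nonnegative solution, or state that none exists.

gcd(581, 278):
  581 = 2×278 + 25
  278 = 11×25 + 3
  25 = 8×3 + 1
  3 = 3×1
so gcd(581, 278) = 1.
1 divides 526, so solutions exist.
Back-substitute for Bézout coefficients:
  1 = 25 - 8×3
  ... = 278×(-186) + 581×(89)
So 278×(-186) ≡ 1 (mod 581); multiply by 526: a ≡ -97836 (mod 581).
Smallest nonnegative: a = -97836 mod 581 = 353.

353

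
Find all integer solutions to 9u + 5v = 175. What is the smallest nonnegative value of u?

gcd(9, 5):
  9 = 1*5 + 4
  5 = 1*4 + 1
  4 = 4*1
so gcd(9, 5) = 1.
1 divides 175, so solutions exist.
Back-substitute for Bézout coefficients:
  1 = 5 - 1*4
  ... = 9*(-1) + 5*(2)
Scale by 175/1 = 175: (u₀, v₀) = (-175, 350).
General solution: u = -175 + 5t, v = 350 - 9t for integer t.
u ≥ 0: smallest is -175 mod 5 = 0 (at t = 35), with v = 35.

0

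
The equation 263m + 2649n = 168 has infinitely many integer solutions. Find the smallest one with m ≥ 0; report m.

51

gcd(2649, 263) = 1  (2649 = 10·263 + 19, 263 = 13·19 + 16, 19 = 1·16 + 3, 16 = 5·3 + 1, 3 = 3·1).
1 divides 168, so solutions exist.
Back-substituting, 263·(836) + 2649·(-83) = 1.
Scale by 168/1 = 168: (m₀, n₀) = (140448, -13944).
General solution: m = 140448 + 2649t, n = -13944 - 263t for integer t.
m ≥ 0: smallest is 140448 mod 2649 = 51 (at t = -53), with n = -5.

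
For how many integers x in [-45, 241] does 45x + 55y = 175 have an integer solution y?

gcd(55, 45) = 5  (55 = 1×45 + 10, 45 = 4×10 + 5, 10 = 2×5).
Back-substituting, 45×(5) + 55×(-4) = 5.
Scale by 35: particular solution (175, -140); reduce x mod 11: (10, -5).
General solution: x = 10 + 11t, y = -5 - 9t for integer t.
-45 ≤ 10 + 11t ≤ 241 gives t ∈ [-5, 21], which is 27 values.

27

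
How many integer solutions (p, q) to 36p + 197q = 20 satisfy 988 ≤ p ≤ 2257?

6

gcd(197, 36) = 1  (197 = 5·36 + 17, 36 = 2·17 + 2, 17 = 8·2 + 1, 2 = 2·1).
Back-substituting, 36·(-93) + 197·(17) = 1.
Scale by 20: particular solution (-1860, 340); reduce p mod 197: (110, -20).
General solution: p = 110 + 197t, q = -20 - 36t for integer t.
988 ≤ 110 + 197t ≤ 2257 gives t ∈ [5, 10], which is 6 values.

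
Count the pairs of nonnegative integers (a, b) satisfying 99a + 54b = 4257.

8

gcd(99, 54) = 9  (99 = 1·54 + 45, 54 = 1·45 + 9, 45 = 5·9).
Back-substituting, 99·(-1) + 54·(2) = 9.
Scale by 473: one solution is (-473, 946). Reduce a mod 6: (1, 77).
General: a = 1 + 6t, b = 77 - 11t.
a ≥ 0 ⇒ t ≥ 0; b ≥ 0 ⇒ t ≤ 7. So t ∈ [0, 7]: 8 solutions.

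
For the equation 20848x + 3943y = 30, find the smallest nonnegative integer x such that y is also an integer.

1319

gcd(20848, 3943) = 1  (20848 = 5*3943 + 1133, 3943 = 3*1133 + 544, 1133 = 2*544 + 45, 544 = 12*45 + 4, 45 = 11*4 + 1, 4 = 4*1).
1 divides 30, so solutions exist.
Back-substituting, 20848*(964) + 3943*(-5097) = 1.
Scale by 30/1 = 30: (x₀, y₀) = (28920, -152910).
General solution: x = 28920 + 3943t, y = -152910 - 20848t for integer t.
x ≥ 0: smallest is 28920 mod 3943 = 1319 (at t = -7), with y = -6974.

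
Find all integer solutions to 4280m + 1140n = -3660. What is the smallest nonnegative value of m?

gcd(4280, 1140):
  4280 = 3×1140 + 860
  1140 = 1×860 + 280
  860 = 3×280 + 20
  280 = 14×20
so gcd(4280, 1140) = 20.
20 divides -3660, so solutions exist.
Back-substitute for Bézout coefficients:
  20 = 860 - 3×280
  ... = 4280×(4) + 1140×(-15)
Scale by -3660/20 = -183: (m₀, n₀) = (-732, 2745).
General solution: m = -732 + 57t, n = 2745 - 214t for integer t.
m ≥ 0: smallest is -732 mod 57 = 9 (at t = 13), with n = -37.

9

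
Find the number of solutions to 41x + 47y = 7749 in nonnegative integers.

5

gcd(47, 41) = 1  (47 = 1*41 + 6, 41 = 6*6 + 5, 6 = 1*5 + 1, 5 = 5*1).
Back-substituting, 41*(-8) + 47*(7) = 1.
Scale by 7749: one solution is (-61992, 54243). Reduce x mod 47: (1, 164).
General: x = 1 + 47t, y = 164 - 41t.
x ≥ 0 ⇒ t ≥ 0; y ≥ 0 ⇒ t ≤ 4. So t ∈ [0, 4]: 5 solutions.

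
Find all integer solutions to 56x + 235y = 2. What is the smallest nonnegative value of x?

42

gcd(235, 56):
  235 = 4*56 + 11
  56 = 5*11 + 1
  11 = 11*1
so gcd(235, 56) = 1.
1 divides 2, so solutions exist.
Back-substitute for Bézout coefficients:
  1 = 56 - 5*11
  ... = 56*(21) + 235*(-5)
Scale by 2/1 = 2: (x₀, y₀) = (42, -10).
General solution: x = 42 + 235t, y = -10 - 56t for integer t.
x ≥ 0: smallest is 42 mod 235 = 42 (at t = 0), with y = -10.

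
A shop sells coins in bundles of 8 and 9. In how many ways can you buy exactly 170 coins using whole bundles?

3

Need nonnegative integers with 8j + 9k = 170.
gcd(8, 9) = 1, and 8·(-1) + 9·(1) = 1.
So (j₀, k₀) = (-170, 170); general j = -170 + 9t, k = 170 - 8t.
j ≥ 0 ⇒ t ≥ 19; k ≥ 0 ⇒ t ≤ 21. That's 3 values of t.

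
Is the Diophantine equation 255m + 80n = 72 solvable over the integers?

gcd(255, 80) = 5.
5 does not divide 72 (remainder 2), so no integer solutions.

no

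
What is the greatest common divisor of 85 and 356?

1

gcd(356, 85) = 1  (356 = 4·85 + 16, 85 = 5·16 + 5, 16 = 3·5 + 1, 5 = 5·1).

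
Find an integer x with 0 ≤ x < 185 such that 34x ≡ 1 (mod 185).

gcd(185, 34):
  185 = 5×34 + 15
  34 = 2×15 + 4
  15 = 3×4 + 3
  4 = 1×3 + 1
  3 = 3×1
so gcd(185, 34) = 1.
Back-substitute for Bézout coefficients:
  1 = 4 - 1×3
  ... = 34×(49) + 185×(-9)
So 34×49 ≡ 1 (mod 185), and 49 mod 185 = 49.

49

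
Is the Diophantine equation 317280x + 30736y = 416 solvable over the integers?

yes

gcd(317280, 30736) = 16  (317280 = 10*30736 + 9920, 30736 = 3*9920 + 976, 9920 = 10*976 + 160, 976 = 6*160 + 16, 160 = 10*16).
16 divides 416, so integer solutions exist.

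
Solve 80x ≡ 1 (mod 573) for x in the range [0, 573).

gcd(573, 80) = 1  (573 = 7·80 + 13, 80 = 6·13 + 2, 13 = 6·2 + 1, 2 = 2·1).
Back-substituting, 80·(-265) + 573·(37) = 1.
So 80·-265 ≡ 1 (mod 573), and -265 mod 573 = 308.

308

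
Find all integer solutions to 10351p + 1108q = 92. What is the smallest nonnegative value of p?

468

gcd(10351, 1108):
  10351 = 9·1108 + 379
  1108 = 2·379 + 350
  379 = 1·350 + 29
  350 = 12·29 + 2
  29 = 14·2 + 1
  2 = 2·1
so gcd(10351, 1108) = 1.
1 divides 92, so solutions exist.
Back-substitute for Bézout coefficients:
  1 = 29 - 14·2
  ... = 10351·(535) + 1108·(-4998)
Scale by 92/1 = 92: (p₀, q₀) = (49220, -459816).
General solution: p = 49220 + 1108t, q = -459816 - 10351t for integer t.
p ≥ 0: smallest is 49220 mod 1108 = 468 (at t = -44), with q = -4372.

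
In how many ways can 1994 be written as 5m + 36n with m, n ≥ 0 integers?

gcd(36, 5) = 1.
By Bézout, 5·(-7) + 36·(1) = 1.
One solution: (10, 54).
General: m = 10 + 36t, n = 54 - 5t.
m ≥ 0 ⇒ t ≥ 0; n ≥ 0 ⇒ t ≤ 10. So t ∈ [0, 10]: 11 solutions.

11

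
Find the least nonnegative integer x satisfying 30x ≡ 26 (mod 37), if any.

28

gcd(37, 30):
  37 = 1·30 + 7
  30 = 4·7 + 2
  7 = 3·2 + 1
  2 = 2·1
so gcd(37, 30) = 1.
1 divides 26, so solutions exist.
Back-substitute for Bézout coefficients:
  1 = 7 - 3·2
  ... = 30·(-16) + 37·(13)
So 30·(-16) ≡ 1 (mod 37); multiply by 26: x ≡ -416 (mod 37).
Smallest nonnegative: x = -416 mod 37 = 28.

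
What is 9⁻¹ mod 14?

11

gcd(14, 9):
  14 = 1*9 + 5
  9 = 1*5 + 4
  5 = 1*4 + 1
  4 = 4*1
so gcd(14, 9) = 1.
Back-substitute for Bézout coefficients:
  1 = 5 - 1*4
  ... = 9*(-3) + 14*(2)
So 9*-3 ≡ 1 (mod 14), and -3 mod 14 = 11.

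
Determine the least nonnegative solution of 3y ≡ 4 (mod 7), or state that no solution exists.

gcd(7, 3):
  7 = 2·3 + 1
  3 = 3·1
so gcd(7, 3) = 1.
1 divides 4, so solutions exist.
Back-substitute for Bézout coefficients:
  1 = 7 - 2·3
  ... = 3·(-2) + 7·(1)
So 3·(-2) ≡ 1 (mod 7); multiply by 4: y ≡ -8 (mod 7).
Smallest nonnegative: y = -8 mod 7 = 6.

6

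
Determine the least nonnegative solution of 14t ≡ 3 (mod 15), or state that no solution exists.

gcd(15, 14):
  15 = 1×14 + 1
  14 = 14×1
so gcd(15, 14) = 1.
1 divides 3, so solutions exist.
Back-substitute for Bézout coefficients:
  1 = 15 - 1×14
  ... = 14×(-1) + 15×(1)
So 14×(-1) ≡ 1 (mod 15); multiply by 3: t ≡ -3 (mod 15).
Smallest nonnegative: t = -3 mod 15 = 12.

12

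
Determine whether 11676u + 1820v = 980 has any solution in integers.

gcd(11676, 1820) = 28  (11676 = 6*1820 + 756, 1820 = 2*756 + 308, 756 = 2*308 + 140, 308 = 2*140 + 28, 140 = 5*28).
28 divides 980, so integer solutions exist.

yes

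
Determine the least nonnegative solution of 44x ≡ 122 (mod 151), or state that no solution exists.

92

gcd(151, 44):
  151 = 3·44 + 19
  44 = 2·19 + 6
  19 = 3·6 + 1
  6 = 6·1
so gcd(151, 44) = 1.
1 divides 122, so solutions exist.
Back-substitute for Bézout coefficients:
  1 = 19 - 3·6
  ... = 44·(-24) + 151·(7)
So 44·(-24) ≡ 1 (mod 151); multiply by 122: x ≡ -2928 (mod 151).
Smallest nonnegative: x = -2928 mod 151 = 92.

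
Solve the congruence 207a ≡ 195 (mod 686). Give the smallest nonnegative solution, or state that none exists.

677

gcd(686, 207) = 1.
1 divides 195, so solutions exist.
By Bézout, 207×(-285) + 686×(86) = 1.
So 207×(-285) ≡ 1 (mod 686); multiply by 195: a ≡ -55575 (mod 686).
Smallest nonnegative: a = -55575 mod 686 = 677.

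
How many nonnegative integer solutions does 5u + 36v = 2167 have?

gcd(36, 5):
  36 = 7×5 + 1
  5 = 5×1
so gcd(36, 5) = 1.
Back-substitute for Bézout coefficients:
  1 = 36 - 7×5
  ... = 5×(-7) + 36×(1)
Scale by 2167: one solution is (-15169, 2167). Reduce u mod 36: (23, 57).
General: u = 23 + 36t, v = 57 - 5t.
u ≥ 0 ⇒ t ≥ 0; v ≥ 0 ⇒ t ≤ 11. So t ∈ [0, 11]: 12 solutions.

12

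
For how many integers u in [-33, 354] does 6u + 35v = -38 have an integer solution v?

gcd(35, 6) = 1  (35 = 5×6 + 5, 6 = 1×5 + 1, 5 = 5×1).
Back-substituting, 6×(6) + 35×(-1) = 1.
Scale by -38: particular solution (-228, 38); reduce u mod 35: (17, -4).
General solution: u = 17 + 35t, v = -4 - 6t for integer t.
-33 ≤ 17 + 35t ≤ 354 gives t ∈ [-1, 9], which is 11 values.

11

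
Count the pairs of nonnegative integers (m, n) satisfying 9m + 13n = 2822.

24

gcd(13, 9):
  13 = 1*9 + 4
  9 = 2*4 + 1
  4 = 4*1
so gcd(13, 9) = 1.
Back-substitute for Bézout coefficients:
  1 = 9 - 2*4
  ... = 9*(3) + 13*(-2)
Scale by 2822: one solution is (8466, -5644). Reduce m mod 13: (3, 215).
General: m = 3 + 13t, n = 215 - 9t.
m ≥ 0 ⇒ t ≥ 0; n ≥ 0 ⇒ t ≤ 23. So t ∈ [0, 23]: 24 solutions.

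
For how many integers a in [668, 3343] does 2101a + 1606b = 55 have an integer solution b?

18

gcd(2101, 1606):
  2101 = 1*1606 + 495
  1606 = 3*495 + 121
  495 = 4*121 + 11
  121 = 11*11
so gcd(2101, 1606) = 11.
Back-substitute for Bézout coefficients:
  11 = 495 - 4*121
  ... = 2101*(13) + 1606*(-17)
Scale by 5: particular solution (65, -85); reduce a mod 146: (65, -85).
General solution: a = 65 + 146t, b = -85 - 191t for integer t.
668 ≤ 65 + 146t ≤ 3343 gives t ∈ [5, 22], which is 18 values.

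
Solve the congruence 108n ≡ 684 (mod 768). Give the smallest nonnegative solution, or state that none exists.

gcd(768, 108) = 12  (768 = 7*108 + 12, 108 = 9*12).
12 divides 684, so solutions exist.
Back-substituting, 108*(-7) + 768*(1) = 12.
So 108*(-7) ≡ 12 (mod 768); multiply by 57: n ≡ -399 (mod 64).
Smallest nonnegative: n = -399 mod 64 = 49.

49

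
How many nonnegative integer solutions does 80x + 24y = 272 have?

1

gcd(80, 24) = 8.
By Bézout, 80×(1) + 24×(-3) = 8.
One solution: (1, 8).
General: x = 1 + 3t, y = 8 - 10t.
x ≥ 0 ⇒ t ≥ 0; y ≥ 0 ⇒ t ≤ 0. So t ∈ [0, 0]: 1 solution.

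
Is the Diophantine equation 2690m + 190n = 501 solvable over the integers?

gcd(2690, 190) = 10.
10 does not divide 501 (remainder 1), so no integer solutions.

no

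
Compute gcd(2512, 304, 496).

16

gcd(2512, 304) = 16.
gcd(16, 496) = 16.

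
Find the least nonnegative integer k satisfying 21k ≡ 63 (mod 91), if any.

3

gcd(91, 21) = 7  (91 = 4×21 + 7, 21 = 3×7).
7 divides 63, so solutions exist.
Back-substituting, 21×(-4) + 91×(1) = 7.
So 21×(-4) ≡ 7 (mod 91); multiply by 9: k ≡ -36 (mod 13).
Smallest nonnegative: k = -36 mod 13 = 3.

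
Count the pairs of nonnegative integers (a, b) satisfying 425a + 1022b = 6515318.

15

gcd(1022, 425) = 1  (1022 = 2×425 + 172, 425 = 2×172 + 81, 172 = 2×81 + 10, 81 = 8×10 + 1, 10 = 10×1).
Back-substituting, 425×(101) + 1022×(-42) = 1.
Scale by 6515318: one solution is (658047118, -273643356). Reduce a mod 1022: (736, 6069).
General: a = 736 + 1022t, b = 6069 - 425t.
a ≥ 0 ⇒ t ≥ 0; b ≥ 0 ⇒ t ≤ 14. So t ∈ [0, 14]: 15 solutions.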